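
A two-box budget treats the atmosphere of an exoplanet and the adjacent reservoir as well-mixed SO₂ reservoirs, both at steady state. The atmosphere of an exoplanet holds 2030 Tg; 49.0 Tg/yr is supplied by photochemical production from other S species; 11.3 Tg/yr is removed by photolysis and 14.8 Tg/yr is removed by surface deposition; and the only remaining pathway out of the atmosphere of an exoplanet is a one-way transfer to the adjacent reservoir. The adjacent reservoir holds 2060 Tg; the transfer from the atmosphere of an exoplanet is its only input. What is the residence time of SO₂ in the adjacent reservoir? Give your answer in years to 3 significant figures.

Balance the atmosphere of an exoplanet: ΣF_in = 49.000 Tg/yr.
Transfer to the adjacent reservoir = ΣF_in − (11.3 + 14.8) = 22.900 Tg/yr.
At steady state the output of the adjacent reservoir equals its input, 22.900 Tg/yr.
τ = M / F = 2060 / 22.900 = 89.96 yr.

90.0 yr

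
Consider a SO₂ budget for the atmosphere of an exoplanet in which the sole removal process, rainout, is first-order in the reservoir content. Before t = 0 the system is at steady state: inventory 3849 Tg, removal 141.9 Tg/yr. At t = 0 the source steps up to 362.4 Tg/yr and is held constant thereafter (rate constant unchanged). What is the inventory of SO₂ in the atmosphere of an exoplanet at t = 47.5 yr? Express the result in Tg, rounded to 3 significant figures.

8790 Tg

Residence time τ = M₀/F₀ = 27.12 yr. The eventual steady state is M_∞ = M₀·(F₁/F₀) = 3849 × 362.4/141.9 = 9830.0 Tg.
The anomaly ΔM(t) = M(t) − M_∞ decays as ΔM₀·e^(−t/τ) with ΔM₀ = 3849 − 9830.0 = −5981 Tg.
At t = 47.5 yr, e^(−t/τ) = e^(−1.751) = 0.1736, so ΔM = −1038 Tg and M = 9830.0 − 1038 = 8791.9 Tg.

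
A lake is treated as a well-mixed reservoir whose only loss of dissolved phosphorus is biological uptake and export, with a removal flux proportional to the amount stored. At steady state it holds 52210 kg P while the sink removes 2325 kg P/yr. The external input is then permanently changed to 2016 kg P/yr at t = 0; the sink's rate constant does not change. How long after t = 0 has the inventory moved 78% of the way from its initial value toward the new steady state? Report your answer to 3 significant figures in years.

34.0 yr

τ = M₀/F₀ = 52210/2325 = 22.46 yr.
The remaining gap fraction is e^(−t/τ); 78% covered ⇒ e^(−t/τ) = 0.220.
t = −τ ln(0.220) = 22.46 × 1.514 = 34.00 yr.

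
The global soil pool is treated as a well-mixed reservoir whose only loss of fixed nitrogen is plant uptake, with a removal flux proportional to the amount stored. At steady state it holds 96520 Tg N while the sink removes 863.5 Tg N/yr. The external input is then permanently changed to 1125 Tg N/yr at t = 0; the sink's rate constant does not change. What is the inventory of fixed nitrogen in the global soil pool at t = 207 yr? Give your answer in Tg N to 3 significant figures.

Residence time τ = M₀/F₀ = 111.8 yr. The eventual steady state is M_∞ = M₀·(F₁/F₀) = 96520 × 1125/863.5 = 125750 Tg N.
The anomaly ΔM(t) = M(t) − M_∞ decays as ΔM₀·e^(−t/τ) with ΔM₀ = 96520 − 125750 = −29230 Tg N.
At t = 207 yr, e^(−t/τ) = e^(−1.852) = 0.1569, so ΔM = −4587 Tg N and M = 125750 − 4587 = 121160 Tg N.

121000 Tg N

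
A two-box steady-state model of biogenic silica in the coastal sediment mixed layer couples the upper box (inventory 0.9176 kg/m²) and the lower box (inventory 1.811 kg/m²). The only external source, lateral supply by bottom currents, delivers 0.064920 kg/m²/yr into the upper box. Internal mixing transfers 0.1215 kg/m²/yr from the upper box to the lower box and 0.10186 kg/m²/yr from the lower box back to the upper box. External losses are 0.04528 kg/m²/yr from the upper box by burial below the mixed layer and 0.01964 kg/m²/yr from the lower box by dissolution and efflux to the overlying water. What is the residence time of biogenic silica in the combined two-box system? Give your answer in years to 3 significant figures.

For the system as a whole, the A↔B exchange is internal and contributes nothing to the throughput; only the external sinks remove mass.
M_total = 0.9176 + 1.811 = 2.7286 kg/m².
ΣF_external_out = 0.04528 + 0.01964 = 0.064920 kg/m²/yr.
τ = M_total / ΣF_ext = 2.7286 / 0.064920 = 42.03 yr.

42.0 yr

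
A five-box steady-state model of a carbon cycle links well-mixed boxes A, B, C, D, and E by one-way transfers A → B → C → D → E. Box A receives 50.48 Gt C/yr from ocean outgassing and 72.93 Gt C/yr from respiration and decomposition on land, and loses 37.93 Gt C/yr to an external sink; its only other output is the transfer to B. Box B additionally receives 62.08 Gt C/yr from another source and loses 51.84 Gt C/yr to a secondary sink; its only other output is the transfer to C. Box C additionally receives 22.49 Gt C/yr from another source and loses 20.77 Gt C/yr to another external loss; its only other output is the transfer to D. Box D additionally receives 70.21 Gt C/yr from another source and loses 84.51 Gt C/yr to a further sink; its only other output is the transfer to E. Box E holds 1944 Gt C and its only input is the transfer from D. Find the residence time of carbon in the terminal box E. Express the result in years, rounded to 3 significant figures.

23.4 yr

Box A: F(A→B) = (50.48 + 72.93) − 37.93 = 85.480 Gt C/yr.
Box B: F(B→C) = (85.480 + 62.08) − 51.84 = 95.720 Gt C/yr.
Box C: F(C→D) = (95.720 + 22.49) − 20.77 = 97.440 Gt C/yr.
Box D: F(D→E) = (97.440 + 70.21) − 84.51 = 83.140 Gt C/yr.
Box E throughput = its input = 83.140 Gt C/yr; τ = 1944 / 83.140 = 23.38 yr.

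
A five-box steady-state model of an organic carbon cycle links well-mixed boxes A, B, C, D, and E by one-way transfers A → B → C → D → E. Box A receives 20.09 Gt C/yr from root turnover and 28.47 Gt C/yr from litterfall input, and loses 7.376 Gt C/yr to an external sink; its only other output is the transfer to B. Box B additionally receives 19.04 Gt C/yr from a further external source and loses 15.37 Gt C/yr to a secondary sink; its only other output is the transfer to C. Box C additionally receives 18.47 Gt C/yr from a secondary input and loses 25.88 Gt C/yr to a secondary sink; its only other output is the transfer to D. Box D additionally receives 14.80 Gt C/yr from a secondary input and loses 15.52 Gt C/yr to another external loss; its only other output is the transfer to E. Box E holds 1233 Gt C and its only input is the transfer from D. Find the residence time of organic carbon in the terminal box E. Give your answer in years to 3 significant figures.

33.6 yr

Box A: F(A→B) = (20.09 + 28.47) − 7.376 = 41.184 Gt C/yr.
Box B: F(B→C) = (41.184 + 19.04) − 15.37 = 44.854 Gt C/yr.
Box C: F(C→D) = (44.854 + 18.47) − 25.88 = 37.444 Gt C/yr.
Box D: F(D→E) = (37.444 + 14.80) − 15.52 = 36.724 Gt C/yr.
Box E throughput = its input = 36.724 Gt C/yr; τ = 1233 / 36.724 = 33.57 yr.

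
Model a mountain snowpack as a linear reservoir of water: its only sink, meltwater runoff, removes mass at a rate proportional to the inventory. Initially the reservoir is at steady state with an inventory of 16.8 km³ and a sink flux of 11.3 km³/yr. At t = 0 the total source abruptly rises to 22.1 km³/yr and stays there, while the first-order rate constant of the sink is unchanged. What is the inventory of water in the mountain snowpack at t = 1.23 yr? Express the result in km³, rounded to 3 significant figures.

τ = M₀/F₀ = 16.8/11.3 = 1.487 yr; rate constant k = 1/τ.
New steady state M_∞ = F₁/k = F₁·τ = 22.1 × 1.487 = 32.857 km³.
M(t) = M_∞ + (M₀ − M_∞)·e^(−t/τ); t/τ = 1.23/1.487 = 0.8273, so e^(−t/τ) = 0.4372.
M(t) = 32.857 − 16.06 × 0.4372 = 25.836 km³.

25.8 km³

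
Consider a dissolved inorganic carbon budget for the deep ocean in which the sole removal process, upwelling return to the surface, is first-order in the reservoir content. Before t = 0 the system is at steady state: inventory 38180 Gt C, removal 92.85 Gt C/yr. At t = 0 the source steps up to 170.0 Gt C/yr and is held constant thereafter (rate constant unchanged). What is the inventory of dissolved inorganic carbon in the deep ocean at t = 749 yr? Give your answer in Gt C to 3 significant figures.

64800 Gt C

τ = M₀/F₀ = 38180/92.85 = 411.2 yr; rate constant k = 1/τ.
New steady state M_∞ = F₁/k = F₁·τ = 170.0 × 411.2 = 69904 Gt C.
M(t) = M_∞ + (M₀ − M_∞)·e^(−t/τ); t/τ = 749/411.2 = 1.821, so e^(−t/τ) = 0.1618.
M(t) = 69904 − 31720 × 0.1618 = 64772 Gt C.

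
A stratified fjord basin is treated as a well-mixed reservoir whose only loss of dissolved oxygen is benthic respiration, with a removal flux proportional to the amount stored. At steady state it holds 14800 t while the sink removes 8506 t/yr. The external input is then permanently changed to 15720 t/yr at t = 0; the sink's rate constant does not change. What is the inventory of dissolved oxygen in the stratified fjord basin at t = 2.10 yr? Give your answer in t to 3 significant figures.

23600 t

Residence time τ = M₀/F₀ = 1.740 yr. The eventual steady state is M_∞ = M₀·(F₁/F₀) = 14800 × 15720/8506 = 27352 t.
The anomaly ΔM(t) = M(t) − M_∞ decays as ΔM₀·e^(−t/τ) with ΔM₀ = 14800 − 27352 = −12550 t.
At t = 2.10 yr, e^(−t/τ) = e^(−1.207) = 0.2991, so ΔM = −3754 t and M = 27352 − 3754 = 23598 t.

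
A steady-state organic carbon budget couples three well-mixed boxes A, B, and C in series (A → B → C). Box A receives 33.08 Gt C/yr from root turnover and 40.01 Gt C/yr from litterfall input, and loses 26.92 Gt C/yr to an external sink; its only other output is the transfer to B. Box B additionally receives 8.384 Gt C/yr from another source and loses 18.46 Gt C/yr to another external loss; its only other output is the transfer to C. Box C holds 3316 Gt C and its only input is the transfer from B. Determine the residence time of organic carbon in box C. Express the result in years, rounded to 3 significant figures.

Box A: F(A→B) = (33.08 + 40.01) − 26.92 = 46.170 Gt C/yr.
Box B: F(B→C) = (46.170 + 8.384) − 18.46 = 36.094 Gt C/yr.
Box C throughput = its input = 36.094 Gt C/yr; τ = 3316 / 36.094 = 91.87 yr.

91.9 yr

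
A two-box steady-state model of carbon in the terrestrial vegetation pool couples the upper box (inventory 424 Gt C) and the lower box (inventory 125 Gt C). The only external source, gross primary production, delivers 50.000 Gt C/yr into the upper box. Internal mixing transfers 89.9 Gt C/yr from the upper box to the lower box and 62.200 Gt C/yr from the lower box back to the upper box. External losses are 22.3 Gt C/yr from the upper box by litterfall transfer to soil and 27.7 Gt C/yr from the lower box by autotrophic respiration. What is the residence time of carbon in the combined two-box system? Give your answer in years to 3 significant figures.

For the system as a whole, the A↔B exchange is internal and contributes nothing to the throughput; only the external sinks remove mass.
M_total = 424 + 125 = 549.00 Gt C.
ΣF_external_out = 22.3 + 27.7 = 50.000 Gt C/yr.
τ = M_total / ΣF_ext = 549.00 / 50.000 = 10.98 yr.

11.0 yr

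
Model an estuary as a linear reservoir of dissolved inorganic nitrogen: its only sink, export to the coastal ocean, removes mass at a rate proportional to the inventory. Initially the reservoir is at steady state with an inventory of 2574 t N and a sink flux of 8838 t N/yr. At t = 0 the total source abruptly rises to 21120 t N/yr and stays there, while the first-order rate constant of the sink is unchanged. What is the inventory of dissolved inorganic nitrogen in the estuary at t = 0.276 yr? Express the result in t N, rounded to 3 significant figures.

The sink rate constant is k = F₀/M₀ = 8838/2574 = 3.434 yr⁻¹.
Solving dM/dt = F₁ − kM with M(0) = M₀ gives M(t) = F₁/k + (M₀ − F₁/k)·e^(−kt).
F₁/k = 21120/3.434 = 6151.0 t N; kt = 3.434 × 0.276 = 0.9477, e^(−kt) = 0.3876.
M(0.276) = 6151.0 + (2574 − 6151.0) × 0.3876 = 6151.0 − 1387 = 4764.4 t N.

4760 t N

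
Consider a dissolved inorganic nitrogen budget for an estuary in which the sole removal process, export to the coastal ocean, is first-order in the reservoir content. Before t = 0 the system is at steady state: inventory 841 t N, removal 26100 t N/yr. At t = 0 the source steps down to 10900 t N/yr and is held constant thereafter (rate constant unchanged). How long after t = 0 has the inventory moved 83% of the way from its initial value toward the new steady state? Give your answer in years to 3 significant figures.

τ = M₀/F₀ = 841/26100 = 0.03222 yr.
The remaining gap fraction is e^(−t/τ); 83% covered ⇒ e^(−t/τ) = 0.170.
t = −τ ln(0.170) = 0.03222 × 1.772 = 0.05710 yr.

0.0571 yr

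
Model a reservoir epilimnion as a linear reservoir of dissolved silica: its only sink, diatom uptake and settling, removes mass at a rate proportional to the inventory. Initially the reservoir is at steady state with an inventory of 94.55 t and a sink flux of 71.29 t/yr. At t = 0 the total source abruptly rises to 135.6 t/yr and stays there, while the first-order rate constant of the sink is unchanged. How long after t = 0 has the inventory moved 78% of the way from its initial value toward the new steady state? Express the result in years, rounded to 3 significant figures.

τ = M₀/F₀ = 94.55/71.29 = 1.326 yr.
The remaining gap fraction is e^(−t/τ); 78% covered ⇒ e^(−t/τ) = 0.220.
t = −τ ln(0.220) = 1.326 × 1.514 = 2.008 yr.

2.01 yr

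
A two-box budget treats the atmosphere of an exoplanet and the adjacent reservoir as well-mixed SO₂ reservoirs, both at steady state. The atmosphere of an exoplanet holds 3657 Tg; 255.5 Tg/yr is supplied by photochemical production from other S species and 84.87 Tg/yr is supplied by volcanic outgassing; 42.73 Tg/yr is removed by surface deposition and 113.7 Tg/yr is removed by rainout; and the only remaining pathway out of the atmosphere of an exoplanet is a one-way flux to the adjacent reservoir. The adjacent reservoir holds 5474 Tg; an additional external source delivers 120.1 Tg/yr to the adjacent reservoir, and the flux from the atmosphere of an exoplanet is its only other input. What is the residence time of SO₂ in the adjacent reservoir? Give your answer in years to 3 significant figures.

Balance the atmosphere of an exoplanet: ΣF_in = 255.5 + 84.87 = 340.37 Tg/yr.
Flux to the adjacent reservoir = ΣF_in − (42.73 + 113.7) = 183.94 Tg/yr.
Total input to the adjacent reservoir = 183.94 + 120.1 = 304.04 Tg/yr; at steady state this equals its total output.
τ = M / F = 5474 / 304.04 = 18.00 yr.

18.0 yr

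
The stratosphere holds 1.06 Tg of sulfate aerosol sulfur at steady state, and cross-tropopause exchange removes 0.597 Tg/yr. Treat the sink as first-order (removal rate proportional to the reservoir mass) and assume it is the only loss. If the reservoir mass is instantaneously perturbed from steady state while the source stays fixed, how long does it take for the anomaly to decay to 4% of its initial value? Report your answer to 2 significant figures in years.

5.7 yr

For a linear reservoir the anomaly decays as exp(−t/τ) with τ = M/F = 1.06/0.597 = 1.776 yr.
exp(−t/τ) = 0.04 ⇒ t = −τ ln(0.04) = 1.776 × 3.219 = 5.715 yr.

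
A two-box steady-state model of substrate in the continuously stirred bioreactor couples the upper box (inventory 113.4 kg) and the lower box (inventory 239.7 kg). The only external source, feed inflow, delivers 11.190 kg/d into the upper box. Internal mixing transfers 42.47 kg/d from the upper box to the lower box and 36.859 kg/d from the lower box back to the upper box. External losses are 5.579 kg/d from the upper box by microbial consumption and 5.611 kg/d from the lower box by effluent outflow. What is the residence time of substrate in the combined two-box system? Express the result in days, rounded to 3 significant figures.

31.6 d

For the system as a whole, the A↔B exchange is internal and contributes nothing to the throughput; only the external sinks remove mass.
M_total = 113.4 + 239.7 = 353.10 kg.
ΣF_external_out = 5.579 + 5.611 = 11.190 kg/d.
τ = M_total / ΣF_ext = 353.10 / 11.190 = 31.55 d.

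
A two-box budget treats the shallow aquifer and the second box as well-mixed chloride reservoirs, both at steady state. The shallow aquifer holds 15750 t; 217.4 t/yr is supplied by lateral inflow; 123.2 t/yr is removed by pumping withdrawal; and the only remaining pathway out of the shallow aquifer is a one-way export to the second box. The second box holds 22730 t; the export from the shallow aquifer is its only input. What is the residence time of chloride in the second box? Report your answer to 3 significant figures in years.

Balance the shallow aquifer: ΣF_in = 217.40 t/yr.
Export to the second box = ΣF_in − (123.2) = 94.200 t/yr.
At steady state the output of the second box equals its input, 94.200 t/yr.
τ = M / F = 22730 / 94.200 = 241.3 yr.

241 yr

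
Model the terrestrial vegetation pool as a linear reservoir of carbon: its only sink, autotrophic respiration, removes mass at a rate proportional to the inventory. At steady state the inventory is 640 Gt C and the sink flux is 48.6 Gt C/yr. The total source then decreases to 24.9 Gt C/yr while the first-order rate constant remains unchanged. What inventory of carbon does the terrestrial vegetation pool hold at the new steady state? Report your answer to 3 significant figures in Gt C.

328 Gt C

Rate constant k = F/M = 48.6 / 640 = 0.07594 yr⁻¹.
At the new steady state, source = k·M_new ⇒ M_new = 24.9 / 0.07594 = 327.9 Gt C.
(Equivalently M_new = M × F_new/F_old = 640 × 24.9/48.6.)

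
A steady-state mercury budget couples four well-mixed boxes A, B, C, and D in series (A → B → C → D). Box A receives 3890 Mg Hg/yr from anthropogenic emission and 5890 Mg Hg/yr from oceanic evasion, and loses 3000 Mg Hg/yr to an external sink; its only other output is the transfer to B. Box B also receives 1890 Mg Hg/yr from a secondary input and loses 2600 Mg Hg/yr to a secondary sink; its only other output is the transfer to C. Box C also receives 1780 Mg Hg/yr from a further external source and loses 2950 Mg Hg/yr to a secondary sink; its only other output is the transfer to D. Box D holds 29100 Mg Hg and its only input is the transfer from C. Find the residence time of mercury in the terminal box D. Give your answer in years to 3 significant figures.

Box A: F(A→B) = (3890 + 5890) − 3000 = 6780.0 Mg Hg/yr.
Box B: F(B→C) = (6780.0 + 1890) − 2600 = 6070.0 Mg Hg/yr.
Box C: F(C→D) = (6070.0 + 1780) − 2950 = 4900.0 Mg Hg/yr.
Box D throughput = its input = 4900.0 Mg Hg/yr; τ = 29100 / 4900.0 = 5.939 yr.

5.94 yr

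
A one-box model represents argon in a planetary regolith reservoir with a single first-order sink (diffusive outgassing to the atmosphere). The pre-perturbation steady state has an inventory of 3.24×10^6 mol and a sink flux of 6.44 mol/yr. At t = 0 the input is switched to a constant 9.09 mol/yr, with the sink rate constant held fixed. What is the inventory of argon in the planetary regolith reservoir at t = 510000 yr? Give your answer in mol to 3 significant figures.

Residence time τ = M₀/F₀ = 503100 yr. The eventual steady state is M_∞ = M₀·(F₁/F₀) = 3.24×10^6 × 9.09/6.44 = 4.5732×10^6 mol.
The anomaly ΔM(t) = M(t) − M_∞ decays as ΔM₀·e^(−t/τ) with ΔM₀ = 3.24×10^6 − 4.5732×10^6 = −1.333×10^6 mol.
At t = 510000 yr, e^(−t/τ) = e^(−1.014) = 0.3629, so ΔM = −483800 mol and M = 4.5732×10^6 − 483800 = 4.0894×10^6 mol.

4.09×10^6 mol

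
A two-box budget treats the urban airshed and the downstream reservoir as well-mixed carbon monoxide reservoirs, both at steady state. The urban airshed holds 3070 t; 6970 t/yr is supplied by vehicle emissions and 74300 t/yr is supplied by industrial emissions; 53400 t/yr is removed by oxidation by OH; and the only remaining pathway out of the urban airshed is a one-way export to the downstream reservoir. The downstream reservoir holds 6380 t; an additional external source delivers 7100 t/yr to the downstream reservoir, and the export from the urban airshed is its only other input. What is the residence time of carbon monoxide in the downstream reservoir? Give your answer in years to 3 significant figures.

Balance the urban airshed: ΣF_in = 6970 + 74300 = 81270 t/yr.
Export to the downstream reservoir = ΣF_in − (53400) = 27870 t/yr.
Total input to the downstream reservoir = 27870 + 7100 = 34970 t/yr; at steady state this equals its total output.
τ = M / F = 6380 / 34970 = 0.1824 yr.

0.182 yr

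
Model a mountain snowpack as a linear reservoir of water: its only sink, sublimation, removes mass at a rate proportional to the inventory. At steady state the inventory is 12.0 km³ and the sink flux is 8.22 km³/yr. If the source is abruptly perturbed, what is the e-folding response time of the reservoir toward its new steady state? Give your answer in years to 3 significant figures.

1.46 yr

For a linear reservoir the response time equals the residence time τ = M/F.
τ = 12.0 / 8.22 = 1.460 yr.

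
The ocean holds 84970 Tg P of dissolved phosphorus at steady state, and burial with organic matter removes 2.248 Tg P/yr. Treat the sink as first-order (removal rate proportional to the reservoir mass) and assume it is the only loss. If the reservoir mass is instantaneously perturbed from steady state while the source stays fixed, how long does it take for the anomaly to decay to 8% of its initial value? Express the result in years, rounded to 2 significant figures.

95000 yr

For a linear reservoir the anomaly decays as exp(−t/τ) with τ = M/F = 84970/2.248 = 37800 yr.
exp(−t/τ) = 0.08 ⇒ t = −τ ln(0.08) = 37800 × 2.526 = 95470 yr.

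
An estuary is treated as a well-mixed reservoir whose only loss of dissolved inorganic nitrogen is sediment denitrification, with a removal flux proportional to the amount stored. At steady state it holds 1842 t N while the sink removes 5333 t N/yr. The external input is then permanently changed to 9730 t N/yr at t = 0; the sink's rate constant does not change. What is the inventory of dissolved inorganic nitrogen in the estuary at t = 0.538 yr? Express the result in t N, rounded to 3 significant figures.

The sink rate constant is k = F₀/M₀ = 5333/1842 = 2.895 yr⁻¹.
Solving dM/dt = F₁ − kM with M(0) = M₀ gives M(t) = F₁/k + (M₀ − F₁/k)·e^(−kt).
F₁/k = 9730/2.895 = 3360.7 t N; kt = 2.895 × 0.538 = 1.558, e^(−kt) = 0.2106.
M(0.538) = 3360.7 + (1842 − 3360.7) × 0.2106 = 3360.7 − 319.9 = 3040.8 t N.

3040 t N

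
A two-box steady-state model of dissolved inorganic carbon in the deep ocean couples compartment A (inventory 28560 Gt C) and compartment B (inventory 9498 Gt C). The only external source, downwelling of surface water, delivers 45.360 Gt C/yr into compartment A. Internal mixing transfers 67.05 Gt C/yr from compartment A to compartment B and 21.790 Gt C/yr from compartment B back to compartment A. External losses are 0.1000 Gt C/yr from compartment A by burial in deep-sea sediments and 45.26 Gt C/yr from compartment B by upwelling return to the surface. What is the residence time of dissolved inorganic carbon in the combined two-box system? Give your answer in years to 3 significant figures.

839 yr

Residence time in the combined system uses the total inventory and the total *external* removal — internal exchanges between the two boxes cancel.
M_total = 28560 + 9498 = 38058 Gt C.
ΣF_external_out = 0.1000 + 45.26 = 45.360 Gt C/yr.
τ = M_total / ΣF_ext = 38058 / 45.360 = 839.0 yr.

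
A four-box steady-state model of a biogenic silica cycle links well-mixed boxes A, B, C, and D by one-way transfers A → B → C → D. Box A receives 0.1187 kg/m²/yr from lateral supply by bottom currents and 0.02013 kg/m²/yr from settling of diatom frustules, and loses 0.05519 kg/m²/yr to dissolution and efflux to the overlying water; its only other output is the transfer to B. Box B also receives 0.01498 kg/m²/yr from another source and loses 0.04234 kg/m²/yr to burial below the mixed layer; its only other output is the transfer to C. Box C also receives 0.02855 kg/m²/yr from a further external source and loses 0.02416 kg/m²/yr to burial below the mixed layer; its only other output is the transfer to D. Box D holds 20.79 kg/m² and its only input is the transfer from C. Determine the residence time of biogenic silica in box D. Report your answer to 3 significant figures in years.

343 yr

Box A: F(A→B) = (0.1187 + 0.02013) − 0.05519 = 0.083640 kg/m²/yr.
Box B: F(B→C) = (0.083640 + 0.01498) − 0.04234 = 0.056280 kg/m²/yr.
Box C: F(C→D) = (0.056280 + 0.02855) − 0.02416 = 0.060670 kg/m²/yr.
Box D throughput = its input = 0.060670 kg/m²/yr; τ = 20.79 / 0.060670 = 342.7 yr.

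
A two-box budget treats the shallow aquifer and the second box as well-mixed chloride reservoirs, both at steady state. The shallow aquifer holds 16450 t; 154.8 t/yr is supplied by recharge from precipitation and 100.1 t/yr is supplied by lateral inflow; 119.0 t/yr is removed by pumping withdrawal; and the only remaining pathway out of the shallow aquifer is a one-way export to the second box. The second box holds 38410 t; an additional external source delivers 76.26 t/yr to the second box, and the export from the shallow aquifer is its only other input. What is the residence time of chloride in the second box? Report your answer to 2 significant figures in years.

Balance the shallow aquifer: ΣF_in = 154.8 + 100.1 = 254.90 t/yr.
Export to the second box = ΣF_in − (119.0) = 135.90 t/yr.
Total input to the second box = 135.90 + 76.26 = 212.16 t/yr; at steady state this equals its total output.
τ = M / F = 38410 / 212.16 = 181.0 yr.

180 yr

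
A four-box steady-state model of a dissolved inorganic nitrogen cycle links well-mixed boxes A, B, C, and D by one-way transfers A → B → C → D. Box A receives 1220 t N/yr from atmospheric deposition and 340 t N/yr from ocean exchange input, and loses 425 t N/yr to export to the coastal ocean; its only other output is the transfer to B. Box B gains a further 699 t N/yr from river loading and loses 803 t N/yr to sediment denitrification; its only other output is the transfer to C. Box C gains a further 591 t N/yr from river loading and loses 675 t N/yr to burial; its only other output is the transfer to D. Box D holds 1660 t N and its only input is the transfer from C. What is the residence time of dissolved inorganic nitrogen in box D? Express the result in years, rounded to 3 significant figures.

Box A: F(A→B) = (1220 + 340) − 425 = 1135.0 t N/yr.
Box B: F(B→C) = (1135.0 + 699) − 803 = 1031.0 t N/yr.
Box C: F(C→D) = (1031.0 + 591) − 675 = 947.00 t N/yr.
Box D throughput = its input = 947.00 t N/yr; τ = 1660 / 947.00 = 1.753 yr.

1.75 yr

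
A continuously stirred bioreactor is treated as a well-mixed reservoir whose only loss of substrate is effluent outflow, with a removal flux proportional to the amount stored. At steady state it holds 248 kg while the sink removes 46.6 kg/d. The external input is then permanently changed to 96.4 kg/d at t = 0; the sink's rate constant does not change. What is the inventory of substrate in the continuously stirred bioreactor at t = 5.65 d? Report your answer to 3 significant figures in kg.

Residence time τ = M₀/F₀ = 5.322 d. The eventual steady state is M_∞ = M₀·(F₁/F₀) = 248 × 96.4/46.6 = 513.03 kg.
The anomaly ΔM(t) = M(t) − M_∞ decays as ΔM₀·e^(−t/τ) with ΔM₀ = 248 − 513.03 = −265.0 kg.
At t = 5.65 d, e^(−t/τ) = e^(−1.062) = 0.3459, so ΔM = −91.67 kg and M = 513.03 − 91.67 = 421.36 kg.

421 kg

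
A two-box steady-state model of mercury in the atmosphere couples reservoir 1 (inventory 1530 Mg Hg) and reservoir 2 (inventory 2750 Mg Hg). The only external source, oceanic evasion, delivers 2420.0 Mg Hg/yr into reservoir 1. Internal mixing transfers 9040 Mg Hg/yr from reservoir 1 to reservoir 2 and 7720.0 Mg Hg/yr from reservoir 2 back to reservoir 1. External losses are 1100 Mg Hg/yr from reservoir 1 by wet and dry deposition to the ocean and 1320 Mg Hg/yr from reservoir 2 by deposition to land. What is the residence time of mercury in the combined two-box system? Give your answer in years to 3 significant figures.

Treat the two boxes together as one reservoir: the mixing fluxes between them are internal recycling, so τ = ΣM / Σ(external losses).
M_total = 1530 + 2750 = 4280.0 Mg Hg.
ΣF_external_out = 1100 + 1320 = 2420.0 Mg Hg/yr.
τ = M_total / ΣF_ext = 4280.0 / 2420.0 = 1.769 yr.

1.77 yr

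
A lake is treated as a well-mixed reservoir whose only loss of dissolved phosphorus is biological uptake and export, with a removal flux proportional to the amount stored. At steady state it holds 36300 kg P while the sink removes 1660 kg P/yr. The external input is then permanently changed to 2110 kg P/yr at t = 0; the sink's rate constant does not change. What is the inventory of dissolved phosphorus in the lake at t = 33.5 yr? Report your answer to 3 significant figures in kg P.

44000 kg P

The sink rate constant is k = F₀/M₀ = 1660/36300 = 0.04573 yr⁻¹.
Solving dM/dt = F₁ − kM with M(0) = M₀ gives M(t) = F₁/k + (M₀ − F₁/k)·e^(−kt).
F₁/k = 2110/0.04573 = 46140 kg P; kt = 0.04573 × 33.5 = 1.532, e^(−kt) = 0.2161.
M(33.5) = 46140 + (36300 − 46140) × 0.2161 = 46140 − 2127 = 44014 kg P.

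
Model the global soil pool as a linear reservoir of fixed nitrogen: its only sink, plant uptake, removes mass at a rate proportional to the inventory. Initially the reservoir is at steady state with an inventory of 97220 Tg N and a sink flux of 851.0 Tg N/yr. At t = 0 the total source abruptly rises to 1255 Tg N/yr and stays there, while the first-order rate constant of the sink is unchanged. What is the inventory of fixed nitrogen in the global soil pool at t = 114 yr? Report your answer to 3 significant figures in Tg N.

Residence time τ = M₀/F₀ = 114.2 yr. The eventual steady state is M_∞ = M₀·(F₁/F₀) = 97220 × 1255/851.0 = 143370 Tg N.
The anomaly ΔM(t) = M(t) − M_∞ decays as ΔM₀·e^(−t/τ) with ΔM₀ = 97220 − 143370 = −46150 Tg N.
At t = 114 yr, e^(−t/τ) = e^(−0.9979) = 0.3687, so ΔM = −17020 Tg N and M = 143370 − 17020 = 126360 Tg N.

126000 Tg N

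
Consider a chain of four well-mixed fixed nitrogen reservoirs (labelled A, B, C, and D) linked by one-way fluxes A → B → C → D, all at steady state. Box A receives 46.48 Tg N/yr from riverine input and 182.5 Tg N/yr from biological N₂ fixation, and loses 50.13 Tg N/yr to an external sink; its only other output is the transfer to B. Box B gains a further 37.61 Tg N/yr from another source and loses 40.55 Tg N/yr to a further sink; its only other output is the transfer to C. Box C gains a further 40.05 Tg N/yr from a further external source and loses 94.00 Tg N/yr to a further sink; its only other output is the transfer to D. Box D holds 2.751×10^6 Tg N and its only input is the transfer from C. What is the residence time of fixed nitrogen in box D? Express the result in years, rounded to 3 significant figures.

22600 yr

Box A: F(A→B) = (46.48 + 182.5) − 50.13 = 178.85 Tg N/yr.
Box B: F(B→C) = (178.85 + 37.61) − 40.55 = 175.91 Tg N/yr.
Box C: F(C→D) = (175.91 + 40.05) − 94.00 = 121.96 Tg N/yr.
Box D throughput = its input = 121.96 Tg N/yr; τ = 2.751×10^6 / 121.96 = 22560 yr.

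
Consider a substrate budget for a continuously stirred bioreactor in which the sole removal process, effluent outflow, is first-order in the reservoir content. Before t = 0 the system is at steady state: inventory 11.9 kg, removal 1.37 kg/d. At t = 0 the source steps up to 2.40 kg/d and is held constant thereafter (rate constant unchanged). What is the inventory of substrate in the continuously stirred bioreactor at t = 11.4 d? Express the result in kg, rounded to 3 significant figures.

18.4 kg

Residence time τ = M₀/F₀ = 8.686 d. The eventual steady state is M_∞ = M₀·(F₁/F₀) = 11.9 × 2.40/1.37 = 20.847 kg.
The anomaly ΔM(t) = M(t) − M_∞ decays as ΔM₀·e^(−t/τ) with ΔM₀ = 11.9 − 20.847 = −8.947 kg.
At t = 11.4 d, e^(−t/τ) = e^(−1.312) = 0.2692, so ΔM = −2.408 kg and M = 20.847 − 2.408 = 18.439 kg.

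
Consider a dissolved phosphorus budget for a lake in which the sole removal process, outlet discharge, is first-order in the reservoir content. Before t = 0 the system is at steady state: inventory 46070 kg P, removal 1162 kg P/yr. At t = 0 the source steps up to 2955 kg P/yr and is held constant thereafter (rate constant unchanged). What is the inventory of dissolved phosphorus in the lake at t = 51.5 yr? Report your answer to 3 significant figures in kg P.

The sink rate constant is k = F₀/M₀ = 1162/46070 = 0.02522 yr⁻¹.
Solving dM/dt = F₁ − kM with M(0) = M₀ gives M(t) = F₁/k + (M₀ − F₁/k)·e^(−kt).
F₁/k = 2955/0.02522 = 117160 kg P; kt = 0.02522 × 51.5 = 1.299, e^(−kt) = 0.2728.
M(51.5) = 117160 + (46070 − 117160) × 0.2728 = 117160 − 19390 = 97764 kg P.

97800 kg P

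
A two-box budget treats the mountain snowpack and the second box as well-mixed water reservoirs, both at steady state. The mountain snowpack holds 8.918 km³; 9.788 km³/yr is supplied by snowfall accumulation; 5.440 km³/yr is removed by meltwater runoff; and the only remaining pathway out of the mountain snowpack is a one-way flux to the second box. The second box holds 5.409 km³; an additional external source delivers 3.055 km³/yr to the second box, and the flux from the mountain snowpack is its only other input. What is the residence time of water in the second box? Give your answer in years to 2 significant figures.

0.73 yr

Balance the mountain snowpack: ΣF_in = 9.7880 km³/yr.
Flux to the second box = ΣF_in − (5.440) = 4.3480 km³/yr.
Total input to the second box = 4.3480 + 3.055 = 7.4030 km³/yr; at steady state this equals its total output.
τ = M / F = 5.409 / 7.4030 = 0.7306 yr.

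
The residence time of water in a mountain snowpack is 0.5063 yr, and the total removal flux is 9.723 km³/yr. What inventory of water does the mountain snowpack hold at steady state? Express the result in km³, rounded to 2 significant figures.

4.9 km³

τ = M/F ⇒ M = τ × F = 0.5063 × 9.723 = 4.923 km³.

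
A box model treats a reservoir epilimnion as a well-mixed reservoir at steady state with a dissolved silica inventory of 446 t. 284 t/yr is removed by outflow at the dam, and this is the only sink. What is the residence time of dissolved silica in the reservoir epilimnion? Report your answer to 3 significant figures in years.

τ = M / F = 446 / 284 = 1.570 yr.

1.57 yr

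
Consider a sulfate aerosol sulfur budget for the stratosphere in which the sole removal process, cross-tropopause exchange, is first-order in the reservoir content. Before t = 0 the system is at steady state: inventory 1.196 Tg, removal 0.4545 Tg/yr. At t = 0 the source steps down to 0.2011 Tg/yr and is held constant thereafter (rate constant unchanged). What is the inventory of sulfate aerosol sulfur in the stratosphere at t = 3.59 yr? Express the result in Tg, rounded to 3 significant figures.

0.700 Tg

The sink rate constant is k = F₀/M₀ = 0.4545/1.196 = 0.3800 yr⁻¹.
Solving dM/dt = F₁ − kM with M(0) = M₀ gives M(t) = F₁/k + (M₀ − F₁/k)·e^(−kt).
F₁/k = 0.2011/0.3800 = 0.52919 Tg; kt = 0.3800 × 3.59 = 1.364, e^(−kt) = 0.2556.
M(3.59) = 0.52919 + (1.196 − 0.52919) × 0.2556 = 0.52919 + 0.1704 = 0.69960 Tg.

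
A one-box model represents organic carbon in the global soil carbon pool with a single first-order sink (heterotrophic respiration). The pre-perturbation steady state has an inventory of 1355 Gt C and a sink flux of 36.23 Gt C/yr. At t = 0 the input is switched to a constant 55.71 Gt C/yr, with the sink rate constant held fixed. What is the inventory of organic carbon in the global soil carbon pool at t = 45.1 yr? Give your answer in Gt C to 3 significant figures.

τ = M₀/F₀ = 1355/36.23 = 37.40 yr; rate constant k = 1/τ.
New steady state M_∞ = F₁/k = F₁·τ = 55.71 × 37.40 = 2083.6 Gt C.
M(t) = M_∞ + (M₀ − M_∞)·e^(−t/τ); t/τ = 45.1/37.40 = 1.206, so e^(−t/τ) = 0.2994.
M(t) = 2083.6 − 728.6 × 0.2994 = 1865.4 Gt C.

1870 Gt C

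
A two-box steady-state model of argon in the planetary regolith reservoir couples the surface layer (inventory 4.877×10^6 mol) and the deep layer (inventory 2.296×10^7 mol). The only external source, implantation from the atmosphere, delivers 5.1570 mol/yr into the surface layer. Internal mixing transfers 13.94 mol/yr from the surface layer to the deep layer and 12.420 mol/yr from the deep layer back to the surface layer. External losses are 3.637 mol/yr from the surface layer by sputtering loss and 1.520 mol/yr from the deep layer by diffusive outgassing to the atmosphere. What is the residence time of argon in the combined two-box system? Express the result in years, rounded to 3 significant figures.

Residence time in the combined system uses the total inventory and the total *external* removal — internal exchanges between the two boxes cancel.
M_total = 4.877×10^6 + 2.296×10^7 = 2.7837×10^7 mol.
ΣF_external_out = 3.637 + 1.520 = 5.1570 mol/yr.
τ = M_total / ΣF_ext = 2.7837×10^7 / 5.1570 = 5.398×10^6 yr.

5.40×10^6 yr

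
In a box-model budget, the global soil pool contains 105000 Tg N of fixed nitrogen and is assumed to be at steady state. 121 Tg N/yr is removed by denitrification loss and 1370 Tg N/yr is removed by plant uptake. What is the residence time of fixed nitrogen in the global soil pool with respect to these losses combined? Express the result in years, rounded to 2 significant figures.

Total removal = 121.0 + 1370 = 1491.0 Tg N/yr.
τ = M / ΣF_out = 105000 / 1491.0 = 70.42 yr.

70 yr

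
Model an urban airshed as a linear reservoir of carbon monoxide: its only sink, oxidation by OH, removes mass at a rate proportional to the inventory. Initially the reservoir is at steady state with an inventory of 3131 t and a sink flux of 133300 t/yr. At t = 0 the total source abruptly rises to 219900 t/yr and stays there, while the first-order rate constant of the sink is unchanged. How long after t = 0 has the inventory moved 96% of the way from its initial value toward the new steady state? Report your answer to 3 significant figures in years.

τ = M₀/F₀ = 3131/133300 = 0.02349 yr.
The remaining gap fraction is e^(−t/τ); 96% covered ⇒ e^(−t/τ) = 0.0400.
t = −τ ln(0.0400) = 0.02349 × 3.219 = 0.07561 yr.

0.0756 yr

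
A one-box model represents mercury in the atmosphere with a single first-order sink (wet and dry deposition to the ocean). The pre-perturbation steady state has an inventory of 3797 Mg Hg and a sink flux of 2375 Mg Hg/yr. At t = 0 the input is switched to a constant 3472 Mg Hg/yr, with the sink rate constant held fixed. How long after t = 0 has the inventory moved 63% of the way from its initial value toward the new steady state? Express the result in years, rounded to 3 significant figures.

τ = M₀/F₀ = 3797/2375 = 1.599 yr.
The remaining gap fraction is e^(−t/τ); 63% covered ⇒ e^(−t/τ) = 0.370.
t = −τ ln(0.370) = 1.599 × 0.9943 = 1.590 yr.

1.59 yr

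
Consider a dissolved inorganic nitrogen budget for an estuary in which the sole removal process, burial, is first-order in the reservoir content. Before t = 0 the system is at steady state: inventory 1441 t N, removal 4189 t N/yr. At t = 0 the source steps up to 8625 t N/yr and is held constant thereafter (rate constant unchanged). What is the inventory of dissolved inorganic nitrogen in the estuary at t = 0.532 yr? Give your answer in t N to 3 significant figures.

The sink rate constant is k = F₀/M₀ = 4189/1441 = 2.907 yr⁻¹.
Solving dM/dt = F₁ − kM with M(0) = M₀ gives M(t) = F₁/k + (M₀ − F₁/k)·e^(−kt).
F₁/k = 8625/2.907 = 2967.0 t N; kt = 2.907 × 0.532 = 1.547, e^(−kt) = 0.2130.
M(0.532) = 2967.0 + (1441 − 2967.0) × 0.2130 = 2967.0 − 325.0 = 2642.0 t N.

2640 t N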